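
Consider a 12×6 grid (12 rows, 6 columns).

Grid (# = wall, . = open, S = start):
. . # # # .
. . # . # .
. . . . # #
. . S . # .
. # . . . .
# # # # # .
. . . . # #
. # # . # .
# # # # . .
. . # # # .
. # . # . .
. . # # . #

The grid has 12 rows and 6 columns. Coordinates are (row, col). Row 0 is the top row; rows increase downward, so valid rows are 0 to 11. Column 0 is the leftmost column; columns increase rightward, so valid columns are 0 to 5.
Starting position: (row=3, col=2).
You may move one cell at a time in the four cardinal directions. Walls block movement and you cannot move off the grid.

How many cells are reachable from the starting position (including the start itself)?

BFS flood-fill from (row=3, col=2):
  Distance 0: (row=3, col=2)
  Distance 1: (row=2, col=2), (row=3, col=1), (row=3, col=3), (row=4, col=2)
  Distance 2: (row=2, col=1), (row=2, col=3), (row=3, col=0), (row=4, col=3)
  Distance 3: (row=1, col=1), (row=1, col=3), (row=2, col=0), (row=4, col=0), (row=4, col=4)
  Distance 4: (row=0, col=1), (row=1, col=0), (row=4, col=5)
  Distance 5: (row=0, col=0), (row=3, col=5), (row=5, col=5)
Total reachable: 20 (grid has 41 open cells total)

Answer: Reachable cells: 20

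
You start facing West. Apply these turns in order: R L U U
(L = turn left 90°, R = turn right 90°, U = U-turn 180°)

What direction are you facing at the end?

Start: West
  R (right (90° clockwise)) -> North
  L (left (90° counter-clockwise)) -> West
  U (U-turn (180°)) -> East
  U (U-turn (180°)) -> West
Final: West

Answer: Final heading: West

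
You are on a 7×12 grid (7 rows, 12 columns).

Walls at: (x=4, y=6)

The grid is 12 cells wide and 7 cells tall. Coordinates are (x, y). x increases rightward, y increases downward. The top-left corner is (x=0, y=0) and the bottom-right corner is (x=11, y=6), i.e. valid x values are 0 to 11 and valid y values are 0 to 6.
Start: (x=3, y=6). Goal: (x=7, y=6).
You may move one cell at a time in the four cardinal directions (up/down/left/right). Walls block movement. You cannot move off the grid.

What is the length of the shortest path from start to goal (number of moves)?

Answer: Shortest path length: 6

Derivation:
BFS from (x=3, y=6) until reaching (x=7, y=6):
  Distance 0: (x=3, y=6)
  Distance 1: (x=3, y=5), (x=2, y=6)
  Distance 2: (x=3, y=4), (x=2, y=5), (x=4, y=5), (x=1, y=6)
  Distance 3: (x=3, y=3), (x=2, y=4), (x=4, y=4), (x=1, y=5), (x=5, y=5), (x=0, y=6)
  Distance 4: (x=3, y=2), (x=2, y=3), (x=4, y=3), (x=1, y=4), (x=5, y=4), (x=0, y=5), (x=6, y=5), (x=5, y=6)
  Distance 5: (x=3, y=1), (x=2, y=2), (x=4, y=2), (x=1, y=3), (x=5, y=3), (x=0, y=4), (x=6, y=4), (x=7, y=5), (x=6, y=6)
  Distance 6: (x=3, y=0), (x=2, y=1), (x=4, y=1), (x=1, y=2), (x=5, y=2), (x=0, y=3), (x=6, y=3), (x=7, y=4), (x=8, y=5), (x=7, y=6)  <- goal reached here
One shortest path (6 moves): (x=3, y=6) -> (x=3, y=5) -> (x=4, y=5) -> (x=5, y=5) -> (x=6, y=5) -> (x=7, y=5) -> (x=7, y=6)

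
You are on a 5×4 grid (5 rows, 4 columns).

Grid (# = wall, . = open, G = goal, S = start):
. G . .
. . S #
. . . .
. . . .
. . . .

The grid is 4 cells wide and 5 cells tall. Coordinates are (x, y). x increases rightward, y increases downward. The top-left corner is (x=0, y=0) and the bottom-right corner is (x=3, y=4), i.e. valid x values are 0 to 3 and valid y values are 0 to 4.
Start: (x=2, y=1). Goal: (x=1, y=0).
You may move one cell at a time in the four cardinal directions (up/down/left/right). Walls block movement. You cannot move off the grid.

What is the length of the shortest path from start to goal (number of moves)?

BFS from (x=2, y=1) until reaching (x=1, y=0):
  Distance 0: (x=2, y=1)
  Distance 1: (x=2, y=0), (x=1, y=1), (x=2, y=2)
  Distance 2: (x=1, y=0), (x=3, y=0), (x=0, y=1), (x=1, y=2), (x=3, y=2), (x=2, y=3)  <- goal reached here
One shortest path (2 moves): (x=2, y=1) -> (x=1, y=1) -> (x=1, y=0)

Answer: Shortest path length: 2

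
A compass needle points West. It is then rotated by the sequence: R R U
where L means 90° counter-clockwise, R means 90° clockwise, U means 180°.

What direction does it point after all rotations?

Answer: Final heading: West

Derivation:
Start: West
  R (right (90° clockwise)) -> North
  R (right (90° clockwise)) -> East
  U (U-turn (180°)) -> West
Final: West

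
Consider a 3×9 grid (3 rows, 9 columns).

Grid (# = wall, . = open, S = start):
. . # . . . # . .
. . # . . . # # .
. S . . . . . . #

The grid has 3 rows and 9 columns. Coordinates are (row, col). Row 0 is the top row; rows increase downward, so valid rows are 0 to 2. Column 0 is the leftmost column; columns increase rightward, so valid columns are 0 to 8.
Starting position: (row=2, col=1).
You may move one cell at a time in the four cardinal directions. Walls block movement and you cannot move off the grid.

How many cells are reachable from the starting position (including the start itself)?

Answer: Reachable cells: 18

Derivation:
BFS flood-fill from (row=2, col=1):
  Distance 0: (row=2, col=1)
  Distance 1: (row=1, col=1), (row=2, col=0), (row=2, col=2)
  Distance 2: (row=0, col=1), (row=1, col=0), (row=2, col=3)
  Distance 3: (row=0, col=0), (row=1, col=3), (row=2, col=4)
  Distance 4: (row=0, col=3), (row=1, col=4), (row=2, col=5)
  Distance 5: (row=0, col=4), (row=1, col=5), (row=2, col=6)
  Distance 6: (row=0, col=5), (row=2, col=7)
Total reachable: 18 (grid has 21 open cells total)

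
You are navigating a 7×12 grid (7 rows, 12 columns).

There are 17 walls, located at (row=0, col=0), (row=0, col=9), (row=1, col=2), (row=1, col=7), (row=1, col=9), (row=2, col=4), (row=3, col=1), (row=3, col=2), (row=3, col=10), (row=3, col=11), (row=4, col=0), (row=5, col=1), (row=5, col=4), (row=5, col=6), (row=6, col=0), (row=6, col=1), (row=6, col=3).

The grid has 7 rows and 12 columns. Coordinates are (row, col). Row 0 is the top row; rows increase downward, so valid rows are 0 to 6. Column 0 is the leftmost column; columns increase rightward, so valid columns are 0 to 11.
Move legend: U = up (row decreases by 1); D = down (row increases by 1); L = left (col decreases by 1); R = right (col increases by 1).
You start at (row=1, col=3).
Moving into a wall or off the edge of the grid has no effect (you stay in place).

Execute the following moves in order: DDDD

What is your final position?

Start: (row=1, col=3)
  D (down): (row=1, col=3) -> (row=2, col=3)
  D (down): (row=2, col=3) -> (row=3, col=3)
  D (down): (row=3, col=3) -> (row=4, col=3)
  D (down): (row=4, col=3) -> (row=5, col=3)
Final: (row=5, col=3)

Answer: Final position: (row=5, col=3)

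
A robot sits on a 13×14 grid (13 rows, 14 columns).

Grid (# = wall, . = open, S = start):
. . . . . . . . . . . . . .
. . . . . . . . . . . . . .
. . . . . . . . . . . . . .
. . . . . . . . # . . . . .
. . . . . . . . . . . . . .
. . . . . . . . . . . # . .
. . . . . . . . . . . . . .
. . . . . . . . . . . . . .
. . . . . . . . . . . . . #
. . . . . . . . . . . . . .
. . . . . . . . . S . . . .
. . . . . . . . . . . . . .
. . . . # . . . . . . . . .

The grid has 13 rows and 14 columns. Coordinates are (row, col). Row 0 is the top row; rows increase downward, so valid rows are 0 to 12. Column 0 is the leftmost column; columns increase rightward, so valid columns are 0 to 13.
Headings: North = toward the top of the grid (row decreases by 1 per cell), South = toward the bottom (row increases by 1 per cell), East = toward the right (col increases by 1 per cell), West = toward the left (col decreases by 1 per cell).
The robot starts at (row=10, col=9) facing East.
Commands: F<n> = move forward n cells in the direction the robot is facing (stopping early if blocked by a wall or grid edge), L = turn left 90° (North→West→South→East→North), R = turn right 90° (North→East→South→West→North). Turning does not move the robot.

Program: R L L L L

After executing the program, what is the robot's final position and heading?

Start: (row=10, col=9), facing East
  R: turn right, now facing South
  L: turn left, now facing East
  L: turn left, now facing North
  L: turn left, now facing West
  L: turn left, now facing South
Final: (row=10, col=9), facing South

Answer: Final position: (row=10, col=9), facing South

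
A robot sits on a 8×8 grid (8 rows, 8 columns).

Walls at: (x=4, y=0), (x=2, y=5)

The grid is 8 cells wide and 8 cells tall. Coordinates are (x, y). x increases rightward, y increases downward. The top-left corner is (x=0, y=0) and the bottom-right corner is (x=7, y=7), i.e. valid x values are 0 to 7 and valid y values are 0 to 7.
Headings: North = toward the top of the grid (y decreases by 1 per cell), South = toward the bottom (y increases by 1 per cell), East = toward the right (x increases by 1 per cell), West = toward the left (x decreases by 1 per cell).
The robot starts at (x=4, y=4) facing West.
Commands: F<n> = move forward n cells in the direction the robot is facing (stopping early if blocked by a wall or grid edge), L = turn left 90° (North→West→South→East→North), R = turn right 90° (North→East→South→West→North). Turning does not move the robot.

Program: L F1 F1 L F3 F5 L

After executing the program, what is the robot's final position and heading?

Answer: Final position: (x=7, y=6), facing North

Derivation:
Start: (x=4, y=4), facing West
  L: turn left, now facing South
  F1: move forward 1, now at (x=4, y=5)
  F1: move forward 1, now at (x=4, y=6)
  L: turn left, now facing East
  F3: move forward 3, now at (x=7, y=6)
  F5: move forward 0/5 (blocked), now at (x=7, y=6)
  L: turn left, now facing North
Final: (x=7, y=6), facing North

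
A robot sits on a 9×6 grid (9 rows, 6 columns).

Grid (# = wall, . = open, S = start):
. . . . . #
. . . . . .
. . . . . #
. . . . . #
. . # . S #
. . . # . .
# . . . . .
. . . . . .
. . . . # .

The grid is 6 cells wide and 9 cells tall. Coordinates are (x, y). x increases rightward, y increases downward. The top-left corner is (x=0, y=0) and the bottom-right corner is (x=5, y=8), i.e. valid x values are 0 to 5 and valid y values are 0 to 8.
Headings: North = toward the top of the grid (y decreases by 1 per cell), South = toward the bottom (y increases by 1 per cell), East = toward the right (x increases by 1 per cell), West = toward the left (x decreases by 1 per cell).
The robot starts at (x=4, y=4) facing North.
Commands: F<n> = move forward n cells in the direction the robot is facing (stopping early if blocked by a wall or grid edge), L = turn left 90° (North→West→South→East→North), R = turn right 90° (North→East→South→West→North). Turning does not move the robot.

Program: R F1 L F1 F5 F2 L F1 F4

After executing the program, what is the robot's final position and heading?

Answer: Final position: (x=0, y=0), facing West

Derivation:
Start: (x=4, y=4), facing North
  R: turn right, now facing East
  F1: move forward 0/1 (blocked), now at (x=4, y=4)
  L: turn left, now facing North
  F1: move forward 1, now at (x=4, y=3)
  F5: move forward 3/5 (blocked), now at (x=4, y=0)
  F2: move forward 0/2 (blocked), now at (x=4, y=0)
  L: turn left, now facing West
  F1: move forward 1, now at (x=3, y=0)
  F4: move forward 3/4 (blocked), now at (x=0, y=0)
Final: (x=0, y=0), facing West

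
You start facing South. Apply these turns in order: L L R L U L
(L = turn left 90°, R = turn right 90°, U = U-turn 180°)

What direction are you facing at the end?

Answer: Final heading: East

Derivation:
Start: South
  L (left (90° counter-clockwise)) -> East
  L (left (90° counter-clockwise)) -> North
  R (right (90° clockwise)) -> East
  L (left (90° counter-clockwise)) -> North
  U (U-turn (180°)) -> South
  L (left (90° counter-clockwise)) -> East
Final: East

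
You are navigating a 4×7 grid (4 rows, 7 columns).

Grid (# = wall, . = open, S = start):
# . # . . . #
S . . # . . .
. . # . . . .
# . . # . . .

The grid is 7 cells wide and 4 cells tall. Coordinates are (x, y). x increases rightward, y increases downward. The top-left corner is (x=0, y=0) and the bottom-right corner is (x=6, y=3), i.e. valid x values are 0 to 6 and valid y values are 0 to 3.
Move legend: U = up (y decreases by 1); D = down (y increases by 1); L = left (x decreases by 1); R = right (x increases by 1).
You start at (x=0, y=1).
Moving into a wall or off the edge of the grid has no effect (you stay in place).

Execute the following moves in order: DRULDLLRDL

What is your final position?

Answer: Final position: (x=1, y=3)

Derivation:
Start: (x=0, y=1)
  D (down): (x=0, y=1) -> (x=0, y=2)
  R (right): (x=0, y=2) -> (x=1, y=2)
  U (up): (x=1, y=2) -> (x=1, y=1)
  L (left): (x=1, y=1) -> (x=0, y=1)
  D (down): (x=0, y=1) -> (x=0, y=2)
  L (left): blocked, stay at (x=0, y=2)
  L (left): blocked, stay at (x=0, y=2)
  R (right): (x=0, y=2) -> (x=1, y=2)
  D (down): (x=1, y=2) -> (x=1, y=3)
  L (left): blocked, stay at (x=1, y=3)
Final: (x=1, y=3)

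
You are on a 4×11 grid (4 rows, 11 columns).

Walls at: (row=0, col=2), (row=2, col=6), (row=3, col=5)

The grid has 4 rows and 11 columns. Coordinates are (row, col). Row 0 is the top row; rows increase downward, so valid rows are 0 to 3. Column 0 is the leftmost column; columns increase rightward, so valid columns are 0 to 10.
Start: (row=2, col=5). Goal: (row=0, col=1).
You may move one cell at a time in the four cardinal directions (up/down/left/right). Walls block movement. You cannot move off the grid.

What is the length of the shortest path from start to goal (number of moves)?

Answer: Shortest path length: 6

Derivation:
BFS from (row=2, col=5) until reaching (row=0, col=1):
  Distance 0: (row=2, col=5)
  Distance 1: (row=1, col=5), (row=2, col=4)
  Distance 2: (row=0, col=5), (row=1, col=4), (row=1, col=6), (row=2, col=3), (row=3, col=4)
  Distance 3: (row=0, col=4), (row=0, col=6), (row=1, col=3), (row=1, col=7), (row=2, col=2), (row=3, col=3)
  Distance 4: (row=0, col=3), (row=0, col=7), (row=1, col=2), (row=1, col=8), (row=2, col=1), (row=2, col=7), (row=3, col=2)
  Distance 5: (row=0, col=8), (row=1, col=1), (row=1, col=9), (row=2, col=0), (row=2, col=8), (row=3, col=1), (row=3, col=7)
  Distance 6: (row=0, col=1), (row=0, col=9), (row=1, col=0), (row=1, col=10), (row=2, col=9), (row=3, col=0), (row=3, col=6), (row=3, col=8)  <- goal reached here
One shortest path (6 moves): (row=2, col=5) -> (row=2, col=4) -> (row=2, col=3) -> (row=2, col=2) -> (row=2, col=1) -> (row=1, col=1) -> (row=0, col=1)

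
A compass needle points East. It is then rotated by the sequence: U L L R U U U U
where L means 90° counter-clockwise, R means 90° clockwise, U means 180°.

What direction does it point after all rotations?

Answer: Final heading: South

Derivation:
Start: East
  U (U-turn (180°)) -> West
  L (left (90° counter-clockwise)) -> South
  L (left (90° counter-clockwise)) -> East
  R (right (90° clockwise)) -> South
  U (U-turn (180°)) -> North
  U (U-turn (180°)) -> South
  U (U-turn (180°)) -> North
  U (U-turn (180°)) -> South
Final: South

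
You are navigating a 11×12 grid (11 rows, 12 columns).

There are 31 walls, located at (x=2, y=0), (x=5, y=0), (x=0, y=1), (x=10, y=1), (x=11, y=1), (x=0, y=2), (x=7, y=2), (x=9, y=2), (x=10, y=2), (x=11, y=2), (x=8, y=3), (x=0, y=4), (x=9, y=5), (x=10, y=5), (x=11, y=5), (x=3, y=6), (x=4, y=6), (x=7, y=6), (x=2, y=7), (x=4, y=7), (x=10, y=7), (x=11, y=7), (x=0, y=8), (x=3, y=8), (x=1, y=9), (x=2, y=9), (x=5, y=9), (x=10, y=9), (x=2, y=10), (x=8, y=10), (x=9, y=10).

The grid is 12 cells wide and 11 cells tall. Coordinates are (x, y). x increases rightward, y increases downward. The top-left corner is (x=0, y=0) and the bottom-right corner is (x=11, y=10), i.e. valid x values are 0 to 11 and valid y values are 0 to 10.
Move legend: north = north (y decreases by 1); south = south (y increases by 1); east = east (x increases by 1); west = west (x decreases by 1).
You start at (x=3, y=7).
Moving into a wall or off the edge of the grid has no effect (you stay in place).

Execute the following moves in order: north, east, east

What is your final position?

Start: (x=3, y=7)
  north (north): blocked, stay at (x=3, y=7)
  east (east): blocked, stay at (x=3, y=7)
  east (east): blocked, stay at (x=3, y=7)
Final: (x=3, y=7)

Answer: Final position: (x=3, y=7)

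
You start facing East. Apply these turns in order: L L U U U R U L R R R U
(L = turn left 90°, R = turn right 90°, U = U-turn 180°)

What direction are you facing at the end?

Start: East
  L (left (90° counter-clockwise)) -> North
  L (left (90° counter-clockwise)) -> West
  U (U-turn (180°)) -> East
  U (U-turn (180°)) -> West
  U (U-turn (180°)) -> East
  R (right (90° clockwise)) -> South
  U (U-turn (180°)) -> North
  L (left (90° counter-clockwise)) -> West
  R (right (90° clockwise)) -> North
  R (right (90° clockwise)) -> East
  R (right (90° clockwise)) -> South
  U (U-turn (180°)) -> North
Final: North

Answer: Final heading: North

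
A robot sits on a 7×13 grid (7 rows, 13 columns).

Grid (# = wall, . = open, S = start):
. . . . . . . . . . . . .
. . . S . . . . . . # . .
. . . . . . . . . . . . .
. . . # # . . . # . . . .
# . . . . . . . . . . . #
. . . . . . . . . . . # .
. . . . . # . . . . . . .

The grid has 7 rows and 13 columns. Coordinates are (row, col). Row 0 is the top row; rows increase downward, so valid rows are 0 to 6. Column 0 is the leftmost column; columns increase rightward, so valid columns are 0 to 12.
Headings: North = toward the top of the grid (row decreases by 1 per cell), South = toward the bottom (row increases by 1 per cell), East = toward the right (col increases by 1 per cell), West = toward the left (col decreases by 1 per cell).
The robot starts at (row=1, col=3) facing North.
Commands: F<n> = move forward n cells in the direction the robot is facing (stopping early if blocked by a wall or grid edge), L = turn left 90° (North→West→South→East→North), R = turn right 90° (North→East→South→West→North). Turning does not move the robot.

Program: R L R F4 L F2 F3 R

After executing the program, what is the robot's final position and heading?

Start: (row=1, col=3), facing North
  R: turn right, now facing East
  L: turn left, now facing North
  R: turn right, now facing East
  F4: move forward 4, now at (row=1, col=7)
  L: turn left, now facing North
  F2: move forward 1/2 (blocked), now at (row=0, col=7)
  F3: move forward 0/3 (blocked), now at (row=0, col=7)
  R: turn right, now facing East
Final: (row=0, col=7), facing East

Answer: Final position: (row=0, col=7), facing East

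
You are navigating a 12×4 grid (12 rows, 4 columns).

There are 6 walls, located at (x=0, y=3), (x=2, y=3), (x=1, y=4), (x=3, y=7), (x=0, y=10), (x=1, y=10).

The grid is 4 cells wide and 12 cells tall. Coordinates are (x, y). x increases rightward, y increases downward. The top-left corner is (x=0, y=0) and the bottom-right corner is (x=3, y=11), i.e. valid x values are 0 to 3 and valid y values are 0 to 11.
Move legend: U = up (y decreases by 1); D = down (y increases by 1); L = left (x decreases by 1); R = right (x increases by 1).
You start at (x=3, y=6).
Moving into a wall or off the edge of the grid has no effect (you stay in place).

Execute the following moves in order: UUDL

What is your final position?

Answer: Final position: (x=2, y=5)

Derivation:
Start: (x=3, y=6)
  U (up): (x=3, y=6) -> (x=3, y=5)
  U (up): (x=3, y=5) -> (x=3, y=4)
  D (down): (x=3, y=4) -> (x=3, y=5)
  L (left): (x=3, y=5) -> (x=2, y=5)
Final: (x=2, y=5)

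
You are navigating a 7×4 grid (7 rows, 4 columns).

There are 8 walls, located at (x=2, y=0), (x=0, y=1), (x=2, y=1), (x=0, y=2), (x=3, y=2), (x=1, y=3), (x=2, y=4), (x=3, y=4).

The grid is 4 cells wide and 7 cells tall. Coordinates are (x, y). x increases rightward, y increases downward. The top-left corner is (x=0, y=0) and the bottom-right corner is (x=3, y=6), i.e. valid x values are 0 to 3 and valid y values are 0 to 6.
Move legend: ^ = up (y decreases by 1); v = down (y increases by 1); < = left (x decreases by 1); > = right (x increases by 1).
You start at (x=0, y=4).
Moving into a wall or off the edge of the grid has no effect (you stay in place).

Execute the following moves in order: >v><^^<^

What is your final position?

Answer: Final position: (x=0, y=3)

Derivation:
Start: (x=0, y=4)
  > (right): (x=0, y=4) -> (x=1, y=4)
  v (down): (x=1, y=4) -> (x=1, y=5)
  > (right): (x=1, y=5) -> (x=2, y=5)
  < (left): (x=2, y=5) -> (x=1, y=5)
  ^ (up): (x=1, y=5) -> (x=1, y=4)
  ^ (up): blocked, stay at (x=1, y=4)
  < (left): (x=1, y=4) -> (x=0, y=4)
  ^ (up): (x=0, y=4) -> (x=0, y=3)
Final: (x=0, y=3)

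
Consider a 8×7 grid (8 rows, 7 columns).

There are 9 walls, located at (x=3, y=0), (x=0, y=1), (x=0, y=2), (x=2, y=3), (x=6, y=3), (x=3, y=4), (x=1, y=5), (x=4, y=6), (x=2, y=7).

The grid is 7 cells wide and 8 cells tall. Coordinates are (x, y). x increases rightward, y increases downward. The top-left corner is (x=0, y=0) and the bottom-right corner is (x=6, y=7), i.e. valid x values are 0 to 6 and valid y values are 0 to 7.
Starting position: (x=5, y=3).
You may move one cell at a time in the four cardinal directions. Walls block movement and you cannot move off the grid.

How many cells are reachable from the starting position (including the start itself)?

BFS flood-fill from (x=5, y=3):
  Distance 0: (x=5, y=3)
  Distance 1: (x=5, y=2), (x=4, y=3), (x=5, y=4)
  Distance 2: (x=5, y=1), (x=4, y=2), (x=6, y=2), (x=3, y=3), (x=4, y=4), (x=6, y=4), (x=5, y=5)
  Distance 3: (x=5, y=0), (x=4, y=1), (x=6, y=1), (x=3, y=2), (x=4, y=5), (x=6, y=5), (x=5, y=6)
  Distance 4: (x=4, y=0), (x=6, y=0), (x=3, y=1), (x=2, y=2), (x=3, y=5), (x=6, y=6), (x=5, y=7)
  Distance 5: (x=2, y=1), (x=1, y=2), (x=2, y=5), (x=3, y=6), (x=4, y=7), (x=6, y=7)
  Distance 6: (x=2, y=0), (x=1, y=1), (x=1, y=3), (x=2, y=4), (x=2, y=6), (x=3, y=7)
  Distance 7: (x=1, y=0), (x=0, y=3), (x=1, y=4), (x=1, y=6)
  Distance 8: (x=0, y=0), (x=0, y=4), (x=0, y=6), (x=1, y=7)
  Distance 9: (x=0, y=5), (x=0, y=7)
Total reachable: 47 (grid has 47 open cells total)

Answer: Reachable cells: 47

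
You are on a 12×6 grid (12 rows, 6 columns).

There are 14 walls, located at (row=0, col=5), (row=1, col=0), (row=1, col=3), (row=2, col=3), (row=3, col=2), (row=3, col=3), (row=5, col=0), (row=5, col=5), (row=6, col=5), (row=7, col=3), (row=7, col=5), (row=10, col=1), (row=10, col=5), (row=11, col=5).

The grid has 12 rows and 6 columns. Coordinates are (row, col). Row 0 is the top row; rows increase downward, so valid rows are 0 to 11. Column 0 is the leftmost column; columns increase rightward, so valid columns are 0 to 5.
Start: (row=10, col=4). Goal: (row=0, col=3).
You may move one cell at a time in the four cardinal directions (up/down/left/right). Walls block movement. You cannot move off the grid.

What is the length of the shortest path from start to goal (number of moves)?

Answer: Shortest path length: 11

Derivation:
BFS from (row=10, col=4) until reaching (row=0, col=3):
  Distance 0: (row=10, col=4)
  Distance 1: (row=9, col=4), (row=10, col=3), (row=11, col=4)
  Distance 2: (row=8, col=4), (row=9, col=3), (row=9, col=5), (row=10, col=2), (row=11, col=3)
  Distance 3: (row=7, col=4), (row=8, col=3), (row=8, col=5), (row=9, col=2), (row=11, col=2)
  Distance 4: (row=6, col=4), (row=8, col=2), (row=9, col=1), (row=11, col=1)
  Distance 5: (row=5, col=4), (row=6, col=3), (row=7, col=2), (row=8, col=1), (row=9, col=0), (row=11, col=0)
  Distance 6: (row=4, col=4), (row=5, col=3), (row=6, col=2), (row=7, col=1), (row=8, col=0), (row=10, col=0)
  Distance 7: (row=3, col=4), (row=4, col=3), (row=4, col=5), (row=5, col=2), (row=6, col=1), (row=7, col=0)
  Distance 8: (row=2, col=4), (row=3, col=5), (row=4, col=2), (row=5, col=1), (row=6, col=0)
  Distance 9: (row=1, col=4), (row=2, col=5), (row=4, col=1)
  Distance 10: (row=0, col=4), (row=1, col=5), (row=3, col=1), (row=4, col=0)
  Distance 11: (row=0, col=3), (row=2, col=1), (row=3, col=0)  <- goal reached here
One shortest path (11 moves): (row=10, col=4) -> (row=9, col=4) -> (row=8, col=4) -> (row=7, col=4) -> (row=6, col=4) -> (row=5, col=4) -> (row=4, col=4) -> (row=3, col=4) -> (row=2, col=4) -> (row=1, col=4) -> (row=0, col=4) -> (row=0, col=3)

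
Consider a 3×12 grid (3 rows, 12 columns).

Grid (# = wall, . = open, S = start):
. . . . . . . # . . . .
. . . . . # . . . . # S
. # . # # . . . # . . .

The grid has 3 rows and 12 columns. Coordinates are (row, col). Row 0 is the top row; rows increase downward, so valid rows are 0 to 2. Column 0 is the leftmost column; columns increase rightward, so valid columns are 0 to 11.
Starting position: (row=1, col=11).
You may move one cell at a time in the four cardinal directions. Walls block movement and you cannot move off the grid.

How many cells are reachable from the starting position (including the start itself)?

Answer: Reachable cells: 29

Derivation:
BFS flood-fill from (row=1, col=11):
  Distance 0: (row=1, col=11)
  Distance 1: (row=0, col=11), (row=2, col=11)
  Distance 2: (row=0, col=10), (row=2, col=10)
  Distance 3: (row=0, col=9), (row=2, col=9)
  Distance 4: (row=0, col=8), (row=1, col=9)
  Distance 5: (row=1, col=8)
  Distance 6: (row=1, col=7)
  Distance 7: (row=1, col=6), (row=2, col=7)
  Distance 8: (row=0, col=6), (row=2, col=6)
  Distance 9: (row=0, col=5), (row=2, col=5)
  Distance 10: (row=0, col=4)
  Distance 11: (row=0, col=3), (row=1, col=4)
  Distance 12: (row=0, col=2), (row=1, col=3)
  Distance 13: (row=0, col=1), (row=1, col=2)
  Distance 14: (row=0, col=0), (row=1, col=1), (row=2, col=2)
  Distance 15: (row=1, col=0)
  Distance 16: (row=2, col=0)
Total reachable: 29 (grid has 29 open cells total)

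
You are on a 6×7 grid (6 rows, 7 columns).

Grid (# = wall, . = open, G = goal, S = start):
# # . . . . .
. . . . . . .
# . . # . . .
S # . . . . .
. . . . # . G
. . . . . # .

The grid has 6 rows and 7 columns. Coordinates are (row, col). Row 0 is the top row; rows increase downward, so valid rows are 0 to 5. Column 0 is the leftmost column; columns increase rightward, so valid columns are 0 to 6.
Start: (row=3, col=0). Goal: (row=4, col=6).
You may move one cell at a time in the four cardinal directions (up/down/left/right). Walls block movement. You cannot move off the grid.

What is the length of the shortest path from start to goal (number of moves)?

Answer: Shortest path length: 9

Derivation:
BFS from (row=3, col=0) until reaching (row=4, col=6):
  Distance 0: (row=3, col=0)
  Distance 1: (row=4, col=0)
  Distance 2: (row=4, col=1), (row=5, col=0)
  Distance 3: (row=4, col=2), (row=5, col=1)
  Distance 4: (row=3, col=2), (row=4, col=3), (row=5, col=2)
  Distance 5: (row=2, col=2), (row=3, col=3), (row=5, col=3)
  Distance 6: (row=1, col=2), (row=2, col=1), (row=3, col=4), (row=5, col=4)
  Distance 7: (row=0, col=2), (row=1, col=1), (row=1, col=3), (row=2, col=4), (row=3, col=5)
  Distance 8: (row=0, col=3), (row=1, col=0), (row=1, col=4), (row=2, col=5), (row=3, col=6), (row=4, col=5)
  Distance 9: (row=0, col=4), (row=1, col=5), (row=2, col=6), (row=4, col=6)  <- goal reached here
One shortest path (9 moves): (row=3, col=0) -> (row=4, col=0) -> (row=4, col=1) -> (row=4, col=2) -> (row=4, col=3) -> (row=3, col=3) -> (row=3, col=4) -> (row=3, col=5) -> (row=3, col=6) -> (row=4, col=6)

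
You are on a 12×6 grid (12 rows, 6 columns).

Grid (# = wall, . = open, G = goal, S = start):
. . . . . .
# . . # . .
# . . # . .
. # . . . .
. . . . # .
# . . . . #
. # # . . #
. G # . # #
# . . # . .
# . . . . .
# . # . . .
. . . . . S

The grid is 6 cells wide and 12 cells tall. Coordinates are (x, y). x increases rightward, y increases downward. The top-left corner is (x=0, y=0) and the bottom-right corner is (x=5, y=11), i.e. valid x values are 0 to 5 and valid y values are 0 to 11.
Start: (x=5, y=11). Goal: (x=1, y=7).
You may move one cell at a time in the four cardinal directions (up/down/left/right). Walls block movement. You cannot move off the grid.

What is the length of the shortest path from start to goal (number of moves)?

Answer: Shortest path length: 8

Derivation:
BFS from (x=5, y=11) until reaching (x=1, y=7):
  Distance 0: (x=5, y=11)
  Distance 1: (x=5, y=10), (x=4, y=11)
  Distance 2: (x=5, y=9), (x=4, y=10), (x=3, y=11)
  Distance 3: (x=5, y=8), (x=4, y=9), (x=3, y=10), (x=2, y=11)
  Distance 4: (x=4, y=8), (x=3, y=9), (x=1, y=11)
  Distance 5: (x=2, y=9), (x=1, y=10), (x=0, y=11)
  Distance 6: (x=2, y=8), (x=1, y=9)
  Distance 7: (x=1, y=8)
  Distance 8: (x=1, y=7)  <- goal reached here
One shortest path (8 moves): (x=5, y=11) -> (x=4, y=11) -> (x=3, y=11) -> (x=2, y=11) -> (x=1, y=11) -> (x=1, y=10) -> (x=1, y=9) -> (x=1, y=8) -> (x=1, y=7)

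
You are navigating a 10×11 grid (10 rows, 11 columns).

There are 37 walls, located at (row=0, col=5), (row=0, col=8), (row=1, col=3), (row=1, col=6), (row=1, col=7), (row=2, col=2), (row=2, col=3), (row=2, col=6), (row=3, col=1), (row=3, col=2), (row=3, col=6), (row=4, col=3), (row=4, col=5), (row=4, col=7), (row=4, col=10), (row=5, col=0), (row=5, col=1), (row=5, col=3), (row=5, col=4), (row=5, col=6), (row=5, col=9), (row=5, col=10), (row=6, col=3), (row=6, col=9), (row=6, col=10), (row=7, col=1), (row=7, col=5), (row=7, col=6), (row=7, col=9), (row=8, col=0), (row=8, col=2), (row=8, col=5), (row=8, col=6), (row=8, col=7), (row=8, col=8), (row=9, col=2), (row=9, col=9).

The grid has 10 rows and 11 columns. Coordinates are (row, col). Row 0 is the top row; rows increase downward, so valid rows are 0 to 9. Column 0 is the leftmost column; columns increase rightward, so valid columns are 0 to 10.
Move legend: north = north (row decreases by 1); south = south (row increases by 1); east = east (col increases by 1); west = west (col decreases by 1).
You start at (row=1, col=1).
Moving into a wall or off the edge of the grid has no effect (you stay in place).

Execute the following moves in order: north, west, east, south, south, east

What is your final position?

Answer: Final position: (row=2, col=1)

Derivation:
Start: (row=1, col=1)
  north (north): (row=1, col=1) -> (row=0, col=1)
  west (west): (row=0, col=1) -> (row=0, col=0)
  east (east): (row=0, col=0) -> (row=0, col=1)
  south (south): (row=0, col=1) -> (row=1, col=1)
  south (south): (row=1, col=1) -> (row=2, col=1)
  east (east): blocked, stay at (row=2, col=1)
Final: (row=2, col=1)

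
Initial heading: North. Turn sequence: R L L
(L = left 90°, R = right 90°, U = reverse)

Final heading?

Answer: Final heading: West

Derivation:
Start: North
  R (right (90° clockwise)) -> East
  L (left (90° counter-clockwise)) -> North
  L (left (90° counter-clockwise)) -> West
Final: West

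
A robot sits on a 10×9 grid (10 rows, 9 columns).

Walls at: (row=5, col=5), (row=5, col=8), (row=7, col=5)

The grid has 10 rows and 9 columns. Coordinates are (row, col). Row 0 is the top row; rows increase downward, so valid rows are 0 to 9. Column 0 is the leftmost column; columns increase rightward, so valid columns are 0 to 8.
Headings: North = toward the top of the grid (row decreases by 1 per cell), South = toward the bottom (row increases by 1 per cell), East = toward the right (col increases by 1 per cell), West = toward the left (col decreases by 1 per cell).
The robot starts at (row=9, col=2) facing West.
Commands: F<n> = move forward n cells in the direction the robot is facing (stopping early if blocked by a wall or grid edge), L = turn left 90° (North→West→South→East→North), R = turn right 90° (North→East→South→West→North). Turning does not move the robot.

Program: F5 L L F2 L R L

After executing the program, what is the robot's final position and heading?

Start: (row=9, col=2), facing West
  F5: move forward 2/5 (blocked), now at (row=9, col=0)
  L: turn left, now facing South
  L: turn left, now facing East
  F2: move forward 2, now at (row=9, col=2)
  L: turn left, now facing North
  R: turn right, now facing East
  L: turn left, now facing North
Final: (row=9, col=2), facing North

Answer: Final position: (row=9, col=2), facing North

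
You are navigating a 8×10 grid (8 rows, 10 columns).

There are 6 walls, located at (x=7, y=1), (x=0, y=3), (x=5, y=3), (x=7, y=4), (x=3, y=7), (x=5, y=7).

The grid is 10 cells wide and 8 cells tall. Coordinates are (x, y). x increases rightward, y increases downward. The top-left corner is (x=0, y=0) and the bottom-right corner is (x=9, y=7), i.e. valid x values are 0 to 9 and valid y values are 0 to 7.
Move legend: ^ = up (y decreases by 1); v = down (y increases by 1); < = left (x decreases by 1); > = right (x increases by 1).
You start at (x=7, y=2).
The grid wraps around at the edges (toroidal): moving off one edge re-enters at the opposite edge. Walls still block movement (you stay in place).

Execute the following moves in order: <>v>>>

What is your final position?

Answer: Final position: (x=9, y=3)

Derivation:
Start: (x=7, y=2)
  < (left): (x=7, y=2) -> (x=6, y=2)
  > (right): (x=6, y=2) -> (x=7, y=2)
  v (down): (x=7, y=2) -> (x=7, y=3)
  > (right): (x=7, y=3) -> (x=8, y=3)
  > (right): (x=8, y=3) -> (x=9, y=3)
  > (right): blocked, stay at (x=9, y=3)
Final: (x=9, y=3)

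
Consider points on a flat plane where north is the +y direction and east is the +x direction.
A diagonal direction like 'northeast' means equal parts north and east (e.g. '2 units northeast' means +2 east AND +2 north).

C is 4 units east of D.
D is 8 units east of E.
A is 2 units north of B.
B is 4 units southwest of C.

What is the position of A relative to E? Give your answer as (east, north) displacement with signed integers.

Answer: A is at (east=8, north=-2) relative to E.

Derivation:
Place E at the origin (east=0, north=0).
  D is 8 units east of E: delta (east=+8, north=+0); D at (east=8, north=0).
  C is 4 units east of D: delta (east=+4, north=+0); C at (east=12, north=0).
  B is 4 units southwest of C: delta (east=-4, north=-4); B at (east=8, north=-4).
  A is 2 units north of B: delta (east=+0, north=+2); A at (east=8, north=-2).
Therefore A relative to E: (east=8, north=-2).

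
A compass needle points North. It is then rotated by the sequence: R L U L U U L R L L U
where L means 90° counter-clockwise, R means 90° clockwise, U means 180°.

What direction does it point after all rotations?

Answer: Final heading: East

Derivation:
Start: North
  R (right (90° clockwise)) -> East
  L (left (90° counter-clockwise)) -> North
  U (U-turn (180°)) -> South
  L (left (90° counter-clockwise)) -> East
  U (U-turn (180°)) -> West
  U (U-turn (180°)) -> East
  L (left (90° counter-clockwise)) -> North
  R (right (90° clockwise)) -> East
  L (left (90° counter-clockwise)) -> North
  L (left (90° counter-clockwise)) -> West
  U (U-turn (180°)) -> East
Final: East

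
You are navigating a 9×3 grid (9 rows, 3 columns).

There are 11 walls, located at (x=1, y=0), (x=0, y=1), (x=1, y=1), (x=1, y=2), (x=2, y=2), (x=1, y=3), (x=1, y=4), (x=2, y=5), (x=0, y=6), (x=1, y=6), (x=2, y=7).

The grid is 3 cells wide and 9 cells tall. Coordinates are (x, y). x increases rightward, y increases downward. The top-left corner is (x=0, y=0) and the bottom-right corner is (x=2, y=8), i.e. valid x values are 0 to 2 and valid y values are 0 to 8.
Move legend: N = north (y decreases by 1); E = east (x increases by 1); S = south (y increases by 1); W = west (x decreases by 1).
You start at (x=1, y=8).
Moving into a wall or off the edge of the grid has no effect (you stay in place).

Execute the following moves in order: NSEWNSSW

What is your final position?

Start: (x=1, y=8)
  N (north): (x=1, y=8) -> (x=1, y=7)
  S (south): (x=1, y=7) -> (x=1, y=8)
  E (east): (x=1, y=8) -> (x=2, y=8)
  W (west): (x=2, y=8) -> (x=1, y=8)
  N (north): (x=1, y=8) -> (x=1, y=7)
  S (south): (x=1, y=7) -> (x=1, y=8)
  S (south): blocked, stay at (x=1, y=8)
  W (west): (x=1, y=8) -> (x=0, y=8)
Final: (x=0, y=8)

Answer: Final position: (x=0, y=8)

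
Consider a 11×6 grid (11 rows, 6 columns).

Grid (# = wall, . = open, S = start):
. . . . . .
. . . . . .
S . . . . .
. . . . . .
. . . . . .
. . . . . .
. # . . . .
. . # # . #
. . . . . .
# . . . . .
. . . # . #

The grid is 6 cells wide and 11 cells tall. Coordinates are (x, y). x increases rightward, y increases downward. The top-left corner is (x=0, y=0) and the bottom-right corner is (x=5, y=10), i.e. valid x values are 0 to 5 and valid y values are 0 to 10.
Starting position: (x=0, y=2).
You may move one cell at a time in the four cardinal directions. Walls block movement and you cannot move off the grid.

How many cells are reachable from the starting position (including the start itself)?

Answer: Reachable cells: 59

Derivation:
BFS flood-fill from (x=0, y=2):
  Distance 0: (x=0, y=2)
  Distance 1: (x=0, y=1), (x=1, y=2), (x=0, y=3)
  Distance 2: (x=0, y=0), (x=1, y=1), (x=2, y=2), (x=1, y=3), (x=0, y=4)
  Distance 3: (x=1, y=0), (x=2, y=1), (x=3, y=2), (x=2, y=3), (x=1, y=4), (x=0, y=5)
  Distance 4: (x=2, y=0), (x=3, y=1), (x=4, y=2), (x=3, y=3), (x=2, y=4), (x=1, y=5), (x=0, y=6)
  Distance 5: (x=3, y=0), (x=4, y=1), (x=5, y=2), (x=4, y=3), (x=3, y=4), (x=2, y=5), (x=0, y=7)
  Distance 6: (x=4, y=0), (x=5, y=1), (x=5, y=3), (x=4, y=4), (x=3, y=5), (x=2, y=6), (x=1, y=7), (x=0, y=8)
  Distance 7: (x=5, y=0), (x=5, y=4), (x=4, y=5), (x=3, y=6), (x=1, y=8)
  Distance 8: (x=5, y=5), (x=4, y=6), (x=2, y=8), (x=1, y=9)
  Distance 9: (x=5, y=6), (x=4, y=7), (x=3, y=8), (x=2, y=9), (x=1, y=10)
  Distance 10: (x=4, y=8), (x=3, y=9), (x=0, y=10), (x=2, y=10)
  Distance 11: (x=5, y=8), (x=4, y=9)
  Distance 12: (x=5, y=9), (x=4, y=10)
Total reachable: 59 (grid has 59 open cells total)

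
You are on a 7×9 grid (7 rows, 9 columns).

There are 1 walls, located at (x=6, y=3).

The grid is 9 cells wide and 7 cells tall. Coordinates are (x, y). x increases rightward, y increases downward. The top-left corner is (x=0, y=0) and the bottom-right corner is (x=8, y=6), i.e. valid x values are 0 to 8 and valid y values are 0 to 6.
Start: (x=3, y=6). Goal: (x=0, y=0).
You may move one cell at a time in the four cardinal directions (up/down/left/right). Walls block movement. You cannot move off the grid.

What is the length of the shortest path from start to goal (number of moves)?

BFS from (x=3, y=6) until reaching (x=0, y=0):
  Distance 0: (x=3, y=6)
  Distance 1: (x=3, y=5), (x=2, y=6), (x=4, y=6)
  Distance 2: (x=3, y=4), (x=2, y=5), (x=4, y=5), (x=1, y=6), (x=5, y=6)
  Distance 3: (x=3, y=3), (x=2, y=4), (x=4, y=4), (x=1, y=5), (x=5, y=5), (x=0, y=6), (x=6, y=6)
  Distance 4: (x=3, y=2), (x=2, y=3), (x=4, y=3), (x=1, y=4), (x=5, y=4), (x=0, y=5), (x=6, y=5), (x=7, y=6)
  Distance 5: (x=3, y=1), (x=2, y=2), (x=4, y=2), (x=1, y=3), (x=5, y=3), (x=0, y=4), (x=6, y=4), (x=7, y=5), (x=8, y=6)
  Distance 6: (x=3, y=0), (x=2, y=1), (x=4, y=1), (x=1, y=2), (x=5, y=2), (x=0, y=3), (x=7, y=4), (x=8, y=5)
  Distance 7: (x=2, y=0), (x=4, y=0), (x=1, y=1), (x=5, y=1), (x=0, y=2), (x=6, y=2), (x=7, y=3), (x=8, y=4)
  Distance 8: (x=1, y=0), (x=5, y=0), (x=0, y=1), (x=6, y=1), (x=7, y=2), (x=8, y=3)
  Distance 9: (x=0, y=0), (x=6, y=0), (x=7, y=1), (x=8, y=2)  <- goal reached here
One shortest path (9 moves): (x=3, y=6) -> (x=2, y=6) -> (x=1, y=6) -> (x=0, y=6) -> (x=0, y=5) -> (x=0, y=4) -> (x=0, y=3) -> (x=0, y=2) -> (x=0, y=1) -> (x=0, y=0)

Answer: Shortest path length: 9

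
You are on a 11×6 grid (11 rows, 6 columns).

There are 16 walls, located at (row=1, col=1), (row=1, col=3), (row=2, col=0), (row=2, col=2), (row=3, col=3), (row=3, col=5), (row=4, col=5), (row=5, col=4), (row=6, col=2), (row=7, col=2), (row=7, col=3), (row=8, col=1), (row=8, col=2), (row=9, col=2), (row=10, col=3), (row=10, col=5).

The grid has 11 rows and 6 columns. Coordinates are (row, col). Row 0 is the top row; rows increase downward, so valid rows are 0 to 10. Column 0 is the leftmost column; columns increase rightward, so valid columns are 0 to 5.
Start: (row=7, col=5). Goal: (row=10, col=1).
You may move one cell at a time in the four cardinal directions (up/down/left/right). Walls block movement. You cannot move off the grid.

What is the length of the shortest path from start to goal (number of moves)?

Answer: Shortest path length: 13

Derivation:
BFS from (row=7, col=5) until reaching (row=10, col=1):
  Distance 0: (row=7, col=5)
  Distance 1: (row=6, col=5), (row=7, col=4), (row=8, col=5)
  Distance 2: (row=5, col=5), (row=6, col=4), (row=8, col=4), (row=9, col=5)
  Distance 3: (row=6, col=3), (row=8, col=3), (row=9, col=4)
  Distance 4: (row=5, col=3), (row=9, col=3), (row=10, col=4)
  Distance 5: (row=4, col=3), (row=5, col=2)
  Distance 6: (row=4, col=2), (row=4, col=4), (row=5, col=1)
  Distance 7: (row=3, col=2), (row=3, col=4), (row=4, col=1), (row=5, col=0), (row=6, col=1)
  Distance 8: (row=2, col=4), (row=3, col=1), (row=4, col=0), (row=6, col=0), (row=7, col=1)
  Distance 9: (row=1, col=4), (row=2, col=1), (row=2, col=3), (row=2, col=5), (row=3, col=0), (row=7, col=0)
  Distance 10: (row=0, col=4), (row=1, col=5), (row=8, col=0)
  Distance 11: (row=0, col=3), (row=0, col=5), (row=9, col=0)
  Distance 12: (row=0, col=2), (row=9, col=1), (row=10, col=0)
  Distance 13: (row=0, col=1), (row=1, col=2), (row=10, col=1)  <- goal reached here
One shortest path (13 moves): (row=7, col=5) -> (row=7, col=4) -> (row=6, col=4) -> (row=6, col=3) -> (row=5, col=3) -> (row=5, col=2) -> (row=5, col=1) -> (row=5, col=0) -> (row=6, col=0) -> (row=7, col=0) -> (row=8, col=0) -> (row=9, col=0) -> (row=9, col=1) -> (row=10, col=1)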